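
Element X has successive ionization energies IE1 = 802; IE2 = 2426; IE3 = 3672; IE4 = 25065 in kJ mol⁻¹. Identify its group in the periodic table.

Look for the largest jump between consecutive ionization energies: IE4/IE3 ≈ 6.8, far larger than any earlier ratio.
That jump marks the point where a core electron is being removed. So the atom has 3 valence electrons.
A main-group element with 3 valence electrons is in group 13.

Group 13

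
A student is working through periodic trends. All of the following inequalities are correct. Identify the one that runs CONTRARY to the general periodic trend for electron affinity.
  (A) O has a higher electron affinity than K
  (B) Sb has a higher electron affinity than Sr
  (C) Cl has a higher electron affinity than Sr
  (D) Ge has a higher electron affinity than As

(D)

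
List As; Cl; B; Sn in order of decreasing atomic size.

B is in period 2, group 13; Cl is in period 3, group 17; As is in period 4, group 15; Sn is in period 5, group 14.
Moving right in a period, electrons are added to the same shell under a stronger nuclear pull, so atoms get smaller; moving down, a new shell is opened and atoms get larger.
Neither a single period nor a single group — weigh both effects.
Cl > B: period and group pull opposite ways; the down-group shift dominates (99 vs 85 pm).
As > Cl: both effects reinforce here, so As is clearly the larger of the two.
Sn > As: both effects reinforce here, so Sn is clearly the larger of the two.
For reference (pm): B 85, Cl 99, As 121, Sn 140.
So from largest to smallest: Sn > As > Cl > B.

Sn > As > Cl > B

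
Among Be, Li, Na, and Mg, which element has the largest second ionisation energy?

After 1 electron has been removed, what remains? Be⁺ still has 1 valence electron; Li⁺ is the bare [He] core; Na⁺ is the bare [Ne] core; Mg⁺ still has 1 valence electron.
Core electrons are held far more tightly than valence electrons, so Na and Li top the IE_2 order.
Valence configurations: Be⁺ [He]2s¹, Mg⁺ [Ne]3s¹.
Tabulated IE_2 (kJ/mol): Be 1757, Li 7298, Na 4562, Mg 1451.
Putting it together, IE_2: Mg < Be < Na < Li.

Li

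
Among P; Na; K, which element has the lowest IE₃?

The third ionization energy removes an electron from the +2 ion. For each element: P²⁺ still has 3 valence electrons; Na²⁺ is already 1 electron into the core; K²⁺ is already 1 electron into the core.
Core electrons are held far more tightly than valence electrons, so K and Na top the IE_3 order.
The numbers (kJ/mol): P 2914, Na 6910, K 4420.
So the third ionization energies run P < K < Na.

P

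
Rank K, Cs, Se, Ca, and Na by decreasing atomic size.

Cs, K, Ca, Na, Se

Na is in period 3, group 1; K is in period 4, group 1; Ca is in period 4, group 2; Se is in period 4, group 16; Cs is in period 6, group 1.
Radius decreases left→right (rising Z_eff, same n) and increases top→bottom (higher n).
Here both period and group differ, so the two effects have to be weighed against each other.
Na > Se: the two effects oppose for this pair; the across-period effect wins (155 vs 116 pm).
Ca > Na: period and group pull opposite ways; the down-group shift dominates (171 vs 155 pm).
K > Ca: K lies to the left of Ca in period 4, so the across-period effect alone puts K larger.
Cs > K: they share group 1; the group trend gives Cs the larger value.
Approximate values (pm): Na 155, K 196, Ca 171, Se 116, Cs 232.
So from largest to smallest: Cs > K > Ca > Na > Se.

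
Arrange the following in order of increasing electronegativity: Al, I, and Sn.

Al < Sn < I

Al is in period 3, group 13; Sn is in period 5, group 14; I is in period 5, group 17.
Electronegativity increases across a period and decreases down a group, tracking effective nuclear charge and atomic size.
These span different periods and groups, so the two trends combine.
Sn > Al: period and group pull opposite ways; the across-period shift dominates (1.96 vs 1.61).
I > Sn: I lies to the right of Sn in period 5, so the across-period effect alone puts I higher.
Approximate values (Pauling): Al 1.61, Sn 1.96, I 2.66.
So from lowest to highest: Al < Sn < I.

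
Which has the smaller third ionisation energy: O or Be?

O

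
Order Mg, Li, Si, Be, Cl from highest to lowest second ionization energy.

Li > Cl > Be > Si > Mg

The second ionization energy removes an electron from the +1 ion. For each element: Mg⁺ still has 1 valence electron; Li⁺ is the bare [He] core; Si⁺ still has 3 valence electrons; Be⁺ still has 1 valence electron; Cl⁺ still has 6 valence electrons.
Core electrons are held far more tightly than valence electrons, so Li tops the IE_2 order.
Valence configurations: Mg⁺ [Ne]3s¹, Si⁺ [Ne]3s²3p¹, Be⁺ [He]2s¹, Cl⁺ [Ne]3s²3p⁴.
Tabulated IE_2 (kJ/mol): Mg 1451, Li 7298, Si 1577, Be 1757, Cl 2298.
So the second ionization energies run Mg < Si < Be < Cl < Li.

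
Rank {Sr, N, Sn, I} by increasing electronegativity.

Sr < Sn < I < N

Electronegativity increases across a period and decreases down a group, tracking effective nuclear charge and atomic size.
Neither a single period nor a single group — weigh both effects.
Sn > Sr: Sn lies to the right of Sr in period 5, so the across-period effect alone puts Sn higher.
I > Sn: both are in period 5; the period trend gives I the larger value.
N > I: the two effects oppose for this pair; the down-group effect wins (3.04 vs 2.66).
For reference (Pauling): N 3.04, Sr 0.95, Sn 1.96, I 2.66.
So from lowest to highest: Sr < Sn < I < N.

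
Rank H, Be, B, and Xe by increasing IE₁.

B < Be < Xe < H

H is in period 1, group 1; Be is in period 2, group 2; B is in period 2, group 13; Xe is in period 5, group 18.
Removing the outermost electron gets harder across a period and easier down a group.
Here both period and group differ, so the two effects have to be weighed against each other.
Be > B: this pair runs against the simple trend — see the exception note.
Xe > Be: the two effects oppose for this pair; the across-period effect wins (1170 vs 900 kJ/mol).
H > Xe: the two effects oppose for this pair; the down-group effect wins (1312 vs 1170 kJ/mol).
Note the exception: Be has a higher first ionization energy than B, contrary to the simple trend — removing B's lone 2p electron is easier than breaking Be's filled 2s².
For reference (kJ/mol): H 1312, Be 900, B 801, Xe 1170.
So from lowest to highest: B < Be < Xe < H.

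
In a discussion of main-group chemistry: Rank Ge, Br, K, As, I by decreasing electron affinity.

Atoms with high Z_eff and room in the valence shell (especially the halogens) have the most exothermic electron affinities.
Neither a single period nor a single group — weigh both effects.
As > K: both are in period 4; the period trend gives As the larger value.
Ge > As: this pair runs against the simple trend — see the exception note.
I > Ge: period and group pull opposite ways; the across-period shift dominates (295 vs 119 kJ/mol).
Br > I: Br sits above I in group 17, so the down-group effect alone puts Br higher.
Note the exception: Ge has a higher electron affinity than As, contrary to the simple trend — adding an electron to As's half-filled 4p³ is unfavourable, so Ge (4p²) has the more exothermic EA.
Approximate values (kJ/mol): K 48, Ge 119, As 78, Br 325, I 295.
So from highest to lowest: Br > I > Ge > As > K.

Br > I > Ge > As > K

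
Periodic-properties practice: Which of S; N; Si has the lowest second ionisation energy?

Si

IE_2 is the cost of taking one more electron from the +1 cation: S⁺ still has 5 valence electrons; N⁺ still has 4 valence electrons; Si⁺ still has 3 valence electrons.
All are still removing valence electrons, so compare the +1 ions as you would atoms: IE_2 generally rises across a period (higher Z_eff) and falls down a group (larger shell), subject to the usual subshell exceptions.
Valence configurations: S⁺ [Ne]3s²3p³, N⁺ [He]2s²2p², Si⁺ [Ne]3s²3p¹.
Approximate IE_2 values (kJ/mol): S 2252, N 2856, Si 1577.
Hence IE_2: Si < S < N.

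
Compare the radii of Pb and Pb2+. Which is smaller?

Forming Pb2+ removes 2 electrons from Pb. Fewer electrons for the same nuclear charge means less shielding and a higher Z_eff on the remaining electrons.
A cation is smaller than its parent atom: Pb2+ < Pb.

Pb2+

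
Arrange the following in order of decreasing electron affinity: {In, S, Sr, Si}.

S, Si, In, Sr

Si is in period 3, group 14; S is in period 3, group 16; Sr is in period 5, group 2; In is in period 5, group 13.
Electron affinity generally becomes more exothermic across a period toward the halogens and less exothermic down a group.
Neither a single period nor a single group — weigh both effects.
In > Sr: both are in period 5; the period trend gives In the larger value.
Si > In: relative to In, both the across-period and down-group shifts push Si's electron affinity up.
S > Si: S lies to the right of Si in period 3, so the across-period effect alone puts S higher.
For reference (kJ/mol): Si 134, S 200, Sr 5, In 29.
So from highest to lowest: S > Si > In > Sr.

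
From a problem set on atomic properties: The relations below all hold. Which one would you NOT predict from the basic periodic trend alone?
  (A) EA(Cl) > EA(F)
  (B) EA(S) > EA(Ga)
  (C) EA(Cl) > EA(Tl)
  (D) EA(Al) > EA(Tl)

(A)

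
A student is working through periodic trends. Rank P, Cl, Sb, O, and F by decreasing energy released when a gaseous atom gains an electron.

O is in period 2, group 16; F is in period 2, group 17; P is in period 3, group 15; Cl is in period 3, group 17; Sb is in period 5, group 15.
Electron affinity generally becomes more exothermic across a period toward the halogens and less exothermic down a group.
Neither a single period nor a single group — weigh both effects.
Sb > P: this pair runs against the simple trend — see the exception note.
O > Sb: both effects reinforce here, so O is clearly the higher of the two.
F > O: F lies to the right of O in period 2, so the across-period effect alone puts F higher.
Cl > F: this pair runs against the simple trend — see the exception note.
Note the exception: Sb has a higher electron affinity than P, contrary to the simple trend — both are half-filled np³, but the pairing/repulsion penalty for the added electron shrinks as the p orbitals become larger and more diffuse down the group, and for Sb that outweighs the weaker nuclear attraction.
Note the exception: Cl has a higher electron affinity than F, contrary to the simple trend — F's small 2p subshell makes the incoming electron feel strong e⁻–e⁻ repulsion, so Cl actually releases more energy on gaining an electron.
For reference (kJ/mol): O 141, F 328, P 72, Cl 349, Sb 103.
So from highest to lowest: Cl > F > O > Sb > P.

Cl > F > O > Sb > P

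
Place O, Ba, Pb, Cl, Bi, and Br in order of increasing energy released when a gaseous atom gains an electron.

Ba < Pb < Bi < O < Br < Cl

Adding an electron releases more energy for atoms nearer the top right (short of the noble gases).
Here both period and group differ, so the two effects have to be weighed against each other.
Pb > Ba: both are in period 6; the period trend gives Pb the larger value.
Bi > Pb: Bi lies to the right of Pb in period 6, so the across-period effect alone puts Bi higher.
O > Bi: relative to Bi, both the across-period and down-group shifts push O's electron affinity up.
Br > O: the two effects oppose for this pair; the across-period effect wins (325 vs 141 kJ/mol).
Cl > Br: Cl sits above Br in group 17, so the down-group effect alone puts Cl higher.
Approximate values (kJ/mol): O 141, Cl 349, Br 325, Ba 14, Pb 35, Bi 91.
So from lowest to highest: Ba < Pb < Bi < O < Br < Cl.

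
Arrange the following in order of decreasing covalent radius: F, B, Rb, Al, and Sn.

Rb > Sn > Al > B > F

B is in period 2, group 13; F is in period 2, group 17; Al is in period 3, group 13; Rb is in period 5, group 1; Sn is in period 5, group 14.
Moving right in a period, electrons are added to the same shell under a stronger nuclear pull, so atoms get smaller; moving down, a new shell is opened and atoms get larger.
Here both period and group differ, so the two effects have to be weighed against each other.
B > F: B lies to the left of F in period 2, so the across-period effect alone puts B larger.
Al > B: Al sits below B in group 13, so the down-group effect alone puts Al larger.
Sn > Al: the two effects oppose for this pair; the down-group effect wins (140 vs 126 pm).
Rb > Sn: both are in period 5; the period trend gives Rb the larger value.
For reference (pm): B 85, F 64, Al 126, Rb 210, Sn 140.
So from largest to smallest: Rb > Sn > Al > B > F.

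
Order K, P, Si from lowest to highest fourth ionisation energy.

Si < P < K

After 3 electrons have been removed, what remains? K³⁺ is already 2 electrons into the core; P³⁺ still has 2 valence electrons; Si³⁺ still has 1 valence electron.
Pulling an electron out of a noble-gas core costs far more than removing a remaining valence electron, so K sits at the high end of IE_4.
Valence configurations: P³⁺ [Ne]3s², Si³⁺ [Ne]3s¹.
The numbers (kJ/mol): K 5877, P 4964, Si 4356.
So the fourth ionization energies run Si < P < K.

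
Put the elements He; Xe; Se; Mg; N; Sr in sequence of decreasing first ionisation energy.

He is in period 1, group 18; N is in period 2, group 15; Mg is in period 3, group 2; Se is in period 4, group 16; Sr is in period 5, group 2; Xe is in period 5, group 18.
IE₁ increases left→right with effective nuclear charge and decreases top→bottom as the valence shell moves farther out.
These span different periods and groups, so the two trends combine.
Mg > Sr: Mg sits above Sr in group 2, so the down-group effect alone puts Mg higher.
Se > Mg: the two effects oppose for this pair; the across-period effect wins (941 vs 738 kJ/mol).
Xe > Se: period and group pull opposite ways; the across-period shift dominates (1170 vs 941 kJ/mol).
N > Xe: period and group pull opposite ways; the down-group shift dominates (1402 vs 1170 kJ/mol).
He > N: both effects reinforce here, so He is clearly the higher of the two.
For reference (kJ/mol): He 2372, N 1402, Mg 738, Se 941, Sr 550, Xe 1170.
So from highest to lowest: He > N > Xe > Se > Mg > Sr.

He > N > Xe > Se > Mg > Sr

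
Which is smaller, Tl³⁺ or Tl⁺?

Tl³⁺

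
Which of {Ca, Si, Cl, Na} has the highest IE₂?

IE_2 is the cost of taking one more electron from the +1 cation: Ca⁺ still has 1 valence electron; Si⁺ still has 3 valence electrons; Cl⁺ still has 6 valence electrons; Na⁺ is the bare [Ne] core.
Breaking into a closed-shell core is much more expensive than removing a leftover valence electron — Na has the largest IE_2 here.
Valence configurations: Ca⁺ [Ar]4s¹, Si⁺ [Ne]3s²3p¹, Cl⁺ [Ne]3s²3p⁴.
The numbers (kJ/mol): Ca 1145, Si 1577, Cl 2298, Na 4562.
Hence IE_2: Ca < Si < Cl < Na.

Na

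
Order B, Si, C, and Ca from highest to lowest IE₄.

Consider each +3 ion: B³⁺ is the bare [He] core; Si³⁺ still has 1 valence electron; C³⁺ still has 1 valence electron; Ca³⁺ is already 1 electron into the core.
Breaking into a closed-shell core is much more expensive than removing a leftover valence electron — Ca and B have the largest IE_4 here.
Valence configurations: Si³⁺ [Ne]3s¹, C³⁺ [He]2s¹.
Tabulated IE_4 (kJ/mol): B 25026, Si 4356, C 6223, Ca 6491.
Putting it together, IE_4: Si < C < Ca < B.

B, Ca, C, Si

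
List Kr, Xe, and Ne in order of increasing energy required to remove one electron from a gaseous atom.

Xe < Kr < Ne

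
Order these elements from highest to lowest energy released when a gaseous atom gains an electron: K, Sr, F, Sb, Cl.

Cl > F > Sb > K > Sr

F is in period 2, group 17; Cl is in period 3, group 17; K is in period 4, group 1; Sr is in period 5, group 2; Sb is in period 5, group 15.
Electron affinity generally becomes more exothermic across a period toward the halogens and less exothermic down a group.
These span different periods and groups, so the two trends combine.
K > Sr: period and group pull opposite ways; the down-group shift dominates (48 vs 5 kJ/mol).
Sb > K: the two effects oppose for this pair; the across-period effect wins (103 vs 48 kJ/mol).
F > Sb: relative to Sb, both the across-period and down-group shifts push F's electron affinity up.
Cl > F: this pair runs against the simple trend — see the exception note.
Note the exception: Cl has a higher electron affinity than F, contrary to the simple trend — F's small 2p subshell makes the incoming electron feel strong e⁻–e⁻ repulsion, so Cl actually releases more energy on gaining an electron.
Approximate values (kJ/mol): F 328, Cl 349, K 48, Sr 5, Sb 103.
So from highest to lowest: Cl > F > Sb > K > Sr.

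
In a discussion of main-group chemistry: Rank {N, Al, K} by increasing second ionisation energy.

The second ionization energy removes an electron from the +1 ion. For each element: N⁺ still has 4 valence electrons; Al⁺ still has 2 valence electrons; K⁺ is the bare [Ar] core.
Breaking into a closed-shell core is much more expensive than removing a leftover valence electron — K has the largest IE_2 here.
Valence configurations: N⁺ [He]2s²2p², Al⁺ [Ne]3s².
The numbers (kJ/mol): N 2856, Al 1817, K 3052.
Hence IE_2: Al < N < K.

Al < N < K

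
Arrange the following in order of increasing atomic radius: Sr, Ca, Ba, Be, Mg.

Be is in period 2, group 2; Mg is in period 3, group 2; Ca is in period 4, group 2; Sr is in period 5, group 2; Ba is in period 6, group 2.
Across a period the added protons contract the valence shell; down a group each new principal shell makes the atom larger.
All are in group 2, so atomic radius increases down the group.
So from smallest to largest: Be < Mg < Ca < Sr < Ba.

Be < Mg < Ca < Sr < Ba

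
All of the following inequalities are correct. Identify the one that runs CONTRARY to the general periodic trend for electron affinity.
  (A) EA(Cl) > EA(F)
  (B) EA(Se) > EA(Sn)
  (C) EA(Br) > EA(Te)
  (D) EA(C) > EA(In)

The general trend: electron affinity increases across a period and decreases down a group.
(A) Cl (period 3, group 17) vs F (period 2, group 17): the stated order contradicts the simple trend.
(B) Se (period 4, group 16) vs Sn (period 5, group 14): the stated order agrees with the simple trend.
(C) Br (period 4, group 17) vs Te (period 5, group 16): the stated order agrees with the simple trend.
(D) C (period 2, group 14) vs In (period 5, group 13): the stated order agrees with the simple trend.
The exception is (A): F's small 2p subshell makes the incoming electron feel strong e⁻–e⁻ repulsion, so Cl actually releases more energy on gaining an electron.

(A)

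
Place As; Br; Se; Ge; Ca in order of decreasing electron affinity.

Br > Se > Ge > As > Ca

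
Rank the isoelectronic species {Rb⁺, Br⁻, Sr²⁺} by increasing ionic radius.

All of these have 36 electrons, so size is governed by nuclear charge alone: the more protons, the stronger the pull on the same electron cloud, and the smaller the ion.
Nuclear charges: Sr²⁺ (Z=38), Rb⁺ (Z=37), Br⁻ (Z=35).
Smallest to largest: Sr²⁺ < Rb⁺ < Br⁻.

Sr²⁺ < Rb⁺ < Br⁻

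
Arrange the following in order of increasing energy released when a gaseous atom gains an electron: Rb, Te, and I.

Rb, Te, I

Rb is in period 5, group 1; Te is in period 5, group 16; I is in period 5, group 17.
Atoms with high Z_eff and room in the valence shell (especially the halogens) have the most exothermic electron affinities.
All lie in period 5, so electron affinity increases left to right.
So from lowest to highest: Rb < Te < I.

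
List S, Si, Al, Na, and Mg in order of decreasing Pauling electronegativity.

EN rises left→right (higher Z_eff, smaller atoms) and falls top→bottom (larger, more shielded atoms).
All lie in period 3, so electronegativity increases left to right.
So from highest to lowest: S > Si > Al > Mg > Na.

S, Si, Al, Mg, Na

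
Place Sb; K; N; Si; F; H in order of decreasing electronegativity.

F > N > H > Sb > Si > K

H is in period 1, group 1; N is in period 2, group 15; F is in period 2, group 17; Si is in period 3, group 14; K is in period 4, group 1; Sb is in period 5, group 15.
Smaller atoms with higher effective nuclear charge are more electronegative.
Neither a single period nor a single group — weigh both effects.
Si > K: both effects reinforce here, so Si is clearly the higher of the two.
Sb > Si: period and group pull opposite ways; the across-period shift dominates (2.05 vs 1.90).
H > Sb: the two effects oppose for this pair; the down-group effect wins (2.20 vs 2.05).
N > H: the two effects oppose for this pair; the across-period effect wins (3.04 vs 2.20).
F > N: both are in period 2; the period trend gives F the larger value.
Tabulated electronegativity (Pauling): H 2.20, N 3.04, F 3.98, Si 1.90, K 0.82, Sb 2.05.
So from highest to lowest: F > N > H > Sb > Si > K.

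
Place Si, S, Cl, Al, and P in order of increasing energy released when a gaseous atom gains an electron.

Al < P < Si < S < Cl

Al is in period 3, group 13; Si is in period 3, group 14; P is in period 3, group 15; S is in period 3, group 16; Cl is in period 3, group 17.
Atoms with high Z_eff and room in the valence shell (especially the halogens) have the most exothermic electron affinities.
All lie in period 3; the across-period trend (electron affinity increases left to right) applies, with the exception below.
Note the exception: Si has a higher electron affinity than P, contrary to the simple trend — adding an electron to P's half-filled 3p³ is unfavourable, so Si (3p²) has the more exothermic EA.
For reference (kJ/mol): Al 42, Si 134, P 72, S 200, Cl 349.
So from lowest to highest: Al < P < Si < S < Cl.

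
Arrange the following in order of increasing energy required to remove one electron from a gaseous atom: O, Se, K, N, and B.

K < B < Se < O < N

B is in period 2, group 13; N is in period 2, group 15; O is in period 2, group 16; K is in period 4, group 1; Se is in period 4, group 16.
IE₁ increases left→right with effective nuclear charge and decreases top→bottom as the valence shell moves farther out.
Neither a single period nor a single group — weigh both effects.
B > K: both effects reinforce here, so B is clearly the higher of the two.
Se > B: the two effects oppose for this pair; the across-period effect wins (941 vs 801 kJ/mol).
O > Se: they share group 16; the group trend gives O the larger value.
N > O: this pair runs against the simple trend — see the exception note.
Note the exception: N has a higher first ionization energy than O, contrary to the simple trend — pairing an electron in O's 2p⁴ costs repulsion energy, so O ionizes more easily than half-filled N (2p³).
Tabulated first ionization energy (kJ/mol): B 801, N 1402, O 1314, K 419, Se 941.
So from lowest to highest: K < B < Se < O < N.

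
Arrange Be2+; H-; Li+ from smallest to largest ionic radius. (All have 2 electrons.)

All of these have 2 electrons, so size is governed by nuclear charge alone: the more protons, the stronger the pull on the same electron cloud, and the smaller the ion.
Nuclear charges: Be2+ (Z=4), Li+ (Z=3), H- (Z=1).
Smallest to largest: Be2+ < Li+ < H-.

Be2+ < Li+ < H-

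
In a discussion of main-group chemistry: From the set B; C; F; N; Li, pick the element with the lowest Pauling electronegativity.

Li is in period 2, group 1; B is in period 2, group 13; C is in period 2, group 14; N is in period 2, group 15; F is in period 2, group 17.
Atoms toward the upper right of the periodic table pull bonding electrons most strongly.
All lie in period 2, so electronegativity increases left to right.
The lowest Pauling electronegativity among these belongs to Li.

Li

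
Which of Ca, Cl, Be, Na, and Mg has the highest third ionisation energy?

Be

After 2 electrons have been removed, what remains? Ca²⁺ is the bare [Ar] core; Cl²⁺ still has 5 valence electrons; Be²⁺ is the bare [He] core; Na²⁺ is already 1 electron into the core; Mg²⁺ is the bare [Ne] core.
Breaking into a closed-shell core is much more expensive than removing a leftover valence electron — Ca, Na, Mg and Be have the largest IE_3 here.
Approximate IE_3 values (kJ/mol): Ca 4912, Cl 3822, Be 14849, Na 6910, Mg 7733.
Overall IE_3 order: Cl < Ca < Na < Mg < Be.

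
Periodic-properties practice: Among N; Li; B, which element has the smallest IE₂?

B

Consider each +1 ion: N⁺ still has 4 valence electrons; Li⁺ is the bare [He] core; B⁺ still has 2 valence electrons.
Pulling an electron out of a noble-gas core costs far more than removing a remaining valence electron, so Li sits at the high end of IE_2.
Valence configurations: N⁺ [He]2s²2p², B⁺ [He]2s².
The numbers (kJ/mol): N 2856, Li 7298, B 2427.
So the second ionization energies run B < N < Li.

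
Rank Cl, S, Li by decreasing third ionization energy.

IE_3 is the cost of taking one more electron from the +2 cation: Cl²⁺ still has 5 valence electrons; S²⁺ still has 4 valence electrons; Li²⁺ is already 1 electron into the core.
Breaking into a closed-shell core is much more expensive than removing a leftover valence electron — Li has the largest IE_3 here.
Valence configurations: Cl²⁺ [Ne]3s²3p³, S²⁺ [Ne]3s²3p².
The numbers (kJ/mol): Cl 3822, S 3357, Li 11815.
Putting it together, IE_3: S < Cl < Li.

Li, Cl, S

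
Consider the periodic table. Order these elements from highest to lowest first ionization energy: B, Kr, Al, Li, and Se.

Li is in period 2, group 1; B is in period 2, group 13; Al is in period 3, group 13; Se is in period 4, group 16; Kr is in period 4, group 18.
Across a period the outer electron is held more tightly (higher IE₁); down a group it sits in a higher shell, more shielded, and comes off more easily.
These span different periods and groups, so the two trends combine.
Al > Li: the two effects oppose for this pair; the across-period effect wins (578 vs 520 kJ/mol).
B > Al: they share group 13; the group trend gives B the larger value.
Se > B: period and group pull opposite ways; the across-period shift dominates (941 vs 801 kJ/mol).
Kr > Se: both are in period 4; the period trend gives Kr the larger value.
Approximate values (kJ/mol): Li 520, B 801, Al 578, Se 941, Kr 1351.
So from highest to lowest: Kr > Se > B > Al > Li.

Kr, Se, B, Al, Li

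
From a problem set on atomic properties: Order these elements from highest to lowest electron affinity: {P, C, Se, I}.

I > Se > C > P

Electron affinity generally becomes more exothermic across a period toward the halogens and less exothermic down a group.
These sit on a diagonal, where the across-period and down-group effects partly cancel.
C > P: period and group pull opposite ways; the down-group shift dominates (122 vs 72 kJ/mol).
Se > C: the two effects oppose for this pair; the across-period effect wins (195 vs 122 kJ/mol).
I > Se: the two effects oppose for this pair; the across-period effect wins (295 vs 195 kJ/mol).
Tabulated electron affinity (kJ/mol): C 122, P 72, Se 195, I 295.
So from highest to lowest: I > Se > C > P.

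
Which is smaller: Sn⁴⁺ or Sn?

Sn⁴⁺

Forming Sn⁴⁺ removes 4 electrons from Sn. Fewer electrons for the same nuclear charge means less shielding and a higher Z_eff on the remaining electrons.
A cation is smaller than its parent atom: Sn⁴⁺ < Sn.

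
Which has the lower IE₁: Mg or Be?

Be is in period 2, group 2; Mg is in period 3, group 2.
Across a period the outer electron is held more tightly (higher IE₁); down a group it sits in a higher shell, more shielded, and comes off more easily.
All are in group 2, so first ionization energy increases up the group.
So Mg has the lower IE₁ (Mg < Be).

Mg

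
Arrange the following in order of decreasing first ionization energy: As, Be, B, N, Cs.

N > As > Be > B > Cs

Be is in period 2, group 2; B is in period 2, group 13; N is in period 2, group 15; As is in period 4, group 15; Cs is in period 6, group 1.
Removing the outermost electron gets harder across a period and easier down a group.
Here both period and group differ, so the two effects have to be weighed against each other.
B > Cs: relative to Cs, both the across-period and down-group shifts push B's first ionization energy up.
Be > B: this pair runs against the simple trend — see the exception note.
As > Be: period and group pull opposite ways; the across-period shift dominates (947 vs 900 kJ/mol).
N > As: they share group 15; the group trend gives N the larger value.
Note the exception: Be has a higher first ionization energy than B, contrary to the simple trend — removing B's lone 2p electron is easier than breaking Be's filled 2s².
Approximate values (kJ/mol): Be 900, B 801, N 1402, As 947, Cs 376.
So from highest to lowest: N > As > Be > B > Cs.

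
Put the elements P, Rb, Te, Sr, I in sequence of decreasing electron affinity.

P is in period 3, group 15; Rb is in period 5, group 1; Sr is in period 5, group 2; Te is in period 5, group 16; I is in period 5, group 17.
Atoms with high Z_eff and room in the valence shell (especially the halogens) have the most exothermic electron affinities.
Here both period and group differ, so the two effects have to be weighed against each other.
Rb > Sr: this pair runs against the simple trend — see the exception note.
P > Rb: both effects reinforce here, so P is clearly the higher of the two.
Te > P: period and group pull opposite ways; the across-period shift dominates (190 vs 72 kJ/mol).
I > Te: I lies to the right of Te in period 5, so the across-period effect alone puts I higher.
Note the exception: Rb has a higher electron affinity than Sr, contrary to the simple trend — adding an electron to Sr (ns²) has to open a new, higher-energy np subshell, which is unfavourable.
Tabulated electron affinity (kJ/mol): P 72, Rb 47, Sr 5, Te 190, I 295.
So from highest to lowest: I > Te > P > Rb > Sr.

I > Te > P > Rb > Sr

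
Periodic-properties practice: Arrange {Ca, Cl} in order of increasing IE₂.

Ca, Cl

After 1 electron has been removed, what remains? Ca⁺ still has 1 valence electron; Cl⁺ still has 6 valence electrons.
All are still removing valence electrons, so compare the +1 ions as you would atoms: IE_2 generally rises across a period (higher Z_eff) and falls down a group (larger shell), subject to the usual subshell exceptions.
Valence configurations: Ca⁺ [Ar]4s¹, Cl⁺ [Ne]3s²3p⁴.
Approximate IE_2 values (kJ/mol): Ca 1145, Cl 2298.
So the second ionization energies run Ca < Cl.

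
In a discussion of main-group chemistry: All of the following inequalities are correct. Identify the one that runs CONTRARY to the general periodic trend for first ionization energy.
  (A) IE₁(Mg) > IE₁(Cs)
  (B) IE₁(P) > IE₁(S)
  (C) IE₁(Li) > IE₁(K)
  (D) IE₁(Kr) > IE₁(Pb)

(B)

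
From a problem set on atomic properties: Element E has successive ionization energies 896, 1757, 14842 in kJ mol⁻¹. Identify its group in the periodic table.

Group 2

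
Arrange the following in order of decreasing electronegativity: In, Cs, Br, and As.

As is in period 4, group 15; Br is in period 4, group 17; In is in period 5, group 13; Cs is in period 6, group 1.
Atoms toward the upper right of the periodic table pull bonding electrons most strongly.
Neither a single period nor a single group — weigh both effects.
In > Cs: both effects reinforce here, so In is clearly the higher of the two.
As > In: relative to In, both the across-period and down-group shifts push As's electronegativity up.
Br > As: both are in period 4; the period trend gives Br the larger value.
For reference (Pauling): As 2.18, Br 2.96, In 1.78, Cs 0.79.
So from highest to lowest: Br > As > In > Cs.

Br > As > In > Cs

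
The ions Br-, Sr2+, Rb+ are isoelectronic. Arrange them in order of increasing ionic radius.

All of these have 36 electrons, so size is governed by nuclear charge alone: the more protons, the stronger the pull on the same electron cloud, and the smaller the ion.
Nuclear charges: Sr2+ (Z=38), Rb+ (Z=37), Br- (Z=35).
Smallest to largest: Sr2+ < Rb+ < Br-.

Sr2+ < Rb+ < Br-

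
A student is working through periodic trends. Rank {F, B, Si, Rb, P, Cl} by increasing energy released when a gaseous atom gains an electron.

B < Rb < P < Si < F < Cl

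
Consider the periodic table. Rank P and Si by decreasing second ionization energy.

Consider each +1 ion: P⁺ still has 4 valence electrons; Si⁺ still has 3 valence electrons.
All are still removing valence electrons, so compare the +1 ions as you would atoms: IE_2 generally rises across a period (higher Z_eff) and falls down a group (larger shell), subject to the usual subshell exceptions.
Valence configurations: P⁺ [Ne]3s²3p², Si⁺ [Ne]3s²3p¹.
Approximate IE_2 values (kJ/mol): P 1907, Si 1577.
Hence IE_2: Si < P.

P, Si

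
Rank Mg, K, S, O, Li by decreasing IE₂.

The second ionization energy removes an electron from the +1 ion. For each element: Mg⁺ still has 1 valence electron; K⁺ is the bare [Ar] core; S⁺ still has 5 valence electrons; O⁺ still has 5 valence electrons; Li⁺ is the bare [He] core.
Usually core removal costs more than valence removal, but here the competition is close: a tightly held n=2 valence electron can cost more to remove than an n=3 core electron, so the actual values have to decide it.
Valence configurations: Mg⁺ [Ne]3s¹, S⁺ [Ne]3s²3p³, O⁺ [He]2s²2p³.
The numbers (kJ/mol): Mg 1451, K 3052, S 2252, O 3388, Li 7298.
Putting it together, IE_2: Mg < S < K < O < Li.

Li > O > K > S > Mg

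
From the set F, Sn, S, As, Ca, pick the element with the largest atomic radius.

F is in period 2, group 17; S is in period 3, group 16; Ca is in period 4, group 2; As is in period 4, group 15; Sn is in period 5, group 14.
Atomic radius shrinks across a period as nuclear charge pulls the same shell inward, and grows down a group as new shells are added.
Neither a single period nor a single group — weigh both effects.
S > F: both effects reinforce here, so S is clearly the larger of the two.
As > S: relative to S, both the across-period and down-group shifts push As's atomic radius up.
Sn > As: relative to As, both the across-period and down-group shifts push Sn's atomic radius up.
Ca > Sn: the two effects oppose for this pair; the across-period effect wins (171 vs 140 pm).
Approximate values (pm): F 64, S 103, Ca 171, As 121, Sn 140.
The largest atomic radius among these belongs to Ca.

Ca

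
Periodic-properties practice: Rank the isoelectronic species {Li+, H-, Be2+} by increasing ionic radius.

Be2+ < Li+ < H-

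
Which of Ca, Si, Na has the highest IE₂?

Consider each +1 ion: Ca⁺ still has 1 valence electron; Si⁺ still has 3 valence electrons; Na⁺ is the bare [Ne] core.
Core electrons are held far more tightly than valence electrons, so Na tops the IE_2 order.
Valence configurations: Ca⁺ [Ar]4s¹, Si⁺ [Ne]3s²3p¹.
The numbers (kJ/mol): Ca 1145, Si 1577, Na 4562.
Overall IE_2 order: Ca < Si < Na.

Na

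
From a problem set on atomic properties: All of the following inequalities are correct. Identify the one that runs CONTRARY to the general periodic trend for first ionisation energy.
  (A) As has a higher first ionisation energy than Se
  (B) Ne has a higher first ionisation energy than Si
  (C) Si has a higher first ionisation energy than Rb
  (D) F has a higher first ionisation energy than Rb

The general trend: first ionisation energy increases across a period and decreases down a group.
(A) As (period 4, group 15) vs Se (period 4, group 16): the stated order contradicts the simple trend.
(B) Ne (period 2, group 18) vs Si (period 3, group 14): the stated order agrees with the simple trend.
(C) Si (period 3, group 14) vs Rb (period 5, group 1): the stated order agrees with the simple trend.
(D) F (period 2, group 17) vs Rb (period 5, group 1): the stated order agrees with the simple trend.
The exception is (A): Se (4p⁴) ionizes more easily than half-filled As (4p³).

(A)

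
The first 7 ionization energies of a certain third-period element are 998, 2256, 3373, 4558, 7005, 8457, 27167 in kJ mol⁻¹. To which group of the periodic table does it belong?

Group 16

Look for the largest jump between consecutive ionization energies: IE7/IE6 ≈ 3.2, far larger than any earlier ratio.
That jump marks the point where a core electron is being removed. So the atom has 6 valence electrons.
A main-group element with 6 valence electrons is in group 16.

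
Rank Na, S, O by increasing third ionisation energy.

S < O < Na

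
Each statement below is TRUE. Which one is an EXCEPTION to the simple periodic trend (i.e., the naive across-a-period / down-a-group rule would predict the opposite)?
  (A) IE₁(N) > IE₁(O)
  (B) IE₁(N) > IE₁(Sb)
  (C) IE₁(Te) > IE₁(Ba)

(A)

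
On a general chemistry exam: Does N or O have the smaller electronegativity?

N

Smaller atoms with higher effective nuclear charge are more electronegative.
All lie in period 2, so electronegativity increases left to right.
So N has the smaller electronegativity (N < O).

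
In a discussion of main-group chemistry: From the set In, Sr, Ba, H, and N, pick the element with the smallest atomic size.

Atomic radius shrinks across a period as nuclear charge pulls the same shell inward, and grows down a group as new shells are added.
Here both period and group differ, so the two effects have to be weighed against each other.
N > H: period and group pull opposite ways; the down-group shift dominates (71 vs 32 pm).
In > N: relative to N, both the across-period and down-group shifts push In's atomic radius up.
Sr > In: both are in period 5; the period trend gives Sr the larger value.
Ba > Sr: they share group 2; the group trend gives Ba the larger value.
Tabulated atomic radius (pm): H 32, N 71, Sr 185, In 142, Ba 196.
The smallest atomic size among these belongs to H.

H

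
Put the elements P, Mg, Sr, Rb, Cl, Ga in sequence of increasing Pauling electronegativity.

Rb < Sr < Mg < Ga < P < Cl

Mg is in period 3, group 2; P is in period 3, group 15; Cl is in period 3, group 17; Ga is in period 4, group 13; Rb is in period 5, group 1; Sr is in period 5, group 2.
Atoms toward the upper right of the periodic table pull bonding electrons most strongly.
Neither a single period nor a single group — weigh both effects.
Sr > Rb: Sr lies to the right of Rb in period 5, so the across-period effect alone puts Sr higher.
Mg > Sr: they share group 2; the group trend gives Mg the larger value.
Ga > Mg: period and group pull opposite ways; the across-period shift dominates (1.81 vs 1.31).
P > Ga: relative to Ga, both the across-period and down-group shifts push P's electronegativity up.
Cl > P: Cl lies to the right of P in period 3, so the across-period effect alone puts Cl higher.
For reference (Pauling): Mg 1.31, P 2.19, Cl 3.16, Ga 1.81, Rb 0.82, Sr 0.95.
So from lowest to highest: Rb < Sr < Mg < Ga < P < Cl.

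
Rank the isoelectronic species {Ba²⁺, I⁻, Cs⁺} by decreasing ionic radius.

I⁻, Cs⁺, Ba²⁺

All of these have 54 electrons, so size is governed by nuclear charge alone: the more protons, the stronger the pull on the same electron cloud, and the smaller the ion.
Nuclear charges: Ba²⁺ (Z=56), Cs⁺ (Z=55), I⁻ (Z=53).
Largest to smallest: I⁻ > Cs⁺ > Ba²⁺.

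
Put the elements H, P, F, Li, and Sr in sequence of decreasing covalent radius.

Sr > Li > P > F > H

Radius decreases left→right (rising Z_eff, same n) and increases top→bottom (higher n).
Neither a single period nor a single group — weigh both effects.
F > H: the two effects oppose for this pair; the down-group effect wins (64 vs 32 pm).
P > F: relative to F, both the across-period and down-group shifts push P's atomic radius up.
Li > P: period and group pull opposite ways; the across-period shift dominates (133 vs 111 pm).
Sr > Li: period and group pull opposite ways; the down-group shift dominates (185 vs 133 pm).
Approximate values (pm): H 32, Li 133, F 64, P 111, Sr 185.
So from largest to smallest: Sr > Li > P > F > H.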